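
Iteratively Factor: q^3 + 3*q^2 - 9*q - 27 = (q + 3)*(q^2 - 9) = (q - 3)*(q + 3)*(q + 3)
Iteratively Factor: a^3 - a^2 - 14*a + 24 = (a - 2)*(a^2 + a - 12) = (a - 3)*(a - 2)*(a + 4)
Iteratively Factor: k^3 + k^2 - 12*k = (k)*(k^2 + k - 12) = k*(k - 3)*(k + 4)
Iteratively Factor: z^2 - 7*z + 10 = (z - 2)*(z - 5)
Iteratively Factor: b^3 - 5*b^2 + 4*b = (b - 4)*(b^2 - b) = b*(b - 4)*(b - 1)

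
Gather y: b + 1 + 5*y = b + 5*y + 1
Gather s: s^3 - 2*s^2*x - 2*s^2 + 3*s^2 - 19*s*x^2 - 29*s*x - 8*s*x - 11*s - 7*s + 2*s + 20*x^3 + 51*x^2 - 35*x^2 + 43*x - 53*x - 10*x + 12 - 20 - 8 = s^3 + s^2*(1 - 2*x) + s*(-19*x^2 - 37*x - 16) + 20*x^3 + 16*x^2 - 20*x - 16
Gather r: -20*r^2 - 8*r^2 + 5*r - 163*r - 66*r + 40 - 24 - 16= -28*r^2 - 224*r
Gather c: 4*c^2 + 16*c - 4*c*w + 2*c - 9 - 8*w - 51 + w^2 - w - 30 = 4*c^2 + c*(18 - 4*w) + w^2 - 9*w - 90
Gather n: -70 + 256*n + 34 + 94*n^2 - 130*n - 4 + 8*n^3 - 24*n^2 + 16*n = 8*n^3 + 70*n^2 + 142*n - 40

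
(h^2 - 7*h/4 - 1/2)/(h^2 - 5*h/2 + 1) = (4*h + 1)/(2*(2*h - 1))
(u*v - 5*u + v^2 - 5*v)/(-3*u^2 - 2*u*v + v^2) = (5 - v)/(3*u - v)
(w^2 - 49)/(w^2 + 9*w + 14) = (w - 7)/(w + 2)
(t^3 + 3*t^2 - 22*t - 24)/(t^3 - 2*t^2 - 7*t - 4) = (t + 6)/(t + 1)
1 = 1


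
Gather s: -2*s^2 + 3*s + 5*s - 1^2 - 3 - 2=-2*s^2 + 8*s - 6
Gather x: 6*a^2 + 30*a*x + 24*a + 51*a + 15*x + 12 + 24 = 6*a^2 + 75*a + x*(30*a + 15) + 36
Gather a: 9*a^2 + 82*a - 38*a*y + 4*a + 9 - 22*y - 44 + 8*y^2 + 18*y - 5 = 9*a^2 + a*(86 - 38*y) + 8*y^2 - 4*y - 40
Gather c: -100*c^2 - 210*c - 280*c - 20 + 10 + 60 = -100*c^2 - 490*c + 50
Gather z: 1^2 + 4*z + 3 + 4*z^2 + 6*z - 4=4*z^2 + 10*z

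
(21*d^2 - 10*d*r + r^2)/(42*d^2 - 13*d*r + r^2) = (-3*d + r)/(-6*d + r)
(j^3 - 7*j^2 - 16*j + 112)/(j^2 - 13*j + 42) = (j^2 - 16)/(j - 6)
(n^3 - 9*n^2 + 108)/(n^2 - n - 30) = (n^2 - 3*n - 18)/(n + 5)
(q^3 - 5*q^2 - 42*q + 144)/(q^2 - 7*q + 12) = (q^2 - 2*q - 48)/(q - 4)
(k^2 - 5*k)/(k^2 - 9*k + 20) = k/(k - 4)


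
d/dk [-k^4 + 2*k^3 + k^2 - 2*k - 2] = -4*k^3 + 6*k^2 + 2*k - 2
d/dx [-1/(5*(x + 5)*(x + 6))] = (2*x + 11)/(5*(x + 5)^2*(x + 6)^2)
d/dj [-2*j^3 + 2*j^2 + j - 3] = -6*j^2 + 4*j + 1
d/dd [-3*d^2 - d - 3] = -6*d - 1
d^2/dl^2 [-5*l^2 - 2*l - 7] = -10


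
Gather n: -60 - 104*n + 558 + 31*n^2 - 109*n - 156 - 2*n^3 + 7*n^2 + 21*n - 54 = -2*n^3 + 38*n^2 - 192*n + 288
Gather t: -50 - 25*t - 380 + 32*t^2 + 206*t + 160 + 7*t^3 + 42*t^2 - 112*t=7*t^3 + 74*t^2 + 69*t - 270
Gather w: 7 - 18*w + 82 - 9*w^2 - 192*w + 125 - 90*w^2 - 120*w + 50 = -99*w^2 - 330*w + 264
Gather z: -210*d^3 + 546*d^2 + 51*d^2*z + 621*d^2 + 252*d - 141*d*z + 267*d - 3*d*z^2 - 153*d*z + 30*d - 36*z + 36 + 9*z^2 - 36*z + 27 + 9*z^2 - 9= -210*d^3 + 1167*d^2 + 549*d + z^2*(18 - 3*d) + z*(51*d^2 - 294*d - 72) + 54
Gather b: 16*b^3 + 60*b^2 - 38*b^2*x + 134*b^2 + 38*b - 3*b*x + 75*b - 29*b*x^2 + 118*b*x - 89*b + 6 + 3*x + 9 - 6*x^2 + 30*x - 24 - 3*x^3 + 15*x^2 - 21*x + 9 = 16*b^3 + b^2*(194 - 38*x) + b*(-29*x^2 + 115*x + 24) - 3*x^3 + 9*x^2 + 12*x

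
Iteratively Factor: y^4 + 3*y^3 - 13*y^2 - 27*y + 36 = (y - 3)*(y^3 + 6*y^2 + 5*y - 12) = (y - 3)*(y + 4)*(y^2 + 2*y - 3) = (y - 3)*(y - 1)*(y + 4)*(y + 3)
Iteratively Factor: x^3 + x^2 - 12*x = (x + 4)*(x^2 - 3*x) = x*(x + 4)*(x - 3)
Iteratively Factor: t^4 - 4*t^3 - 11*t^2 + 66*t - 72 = (t - 3)*(t^3 - t^2 - 14*t + 24) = (t - 3)*(t + 4)*(t^2 - 5*t + 6) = (t - 3)^2*(t + 4)*(t - 2)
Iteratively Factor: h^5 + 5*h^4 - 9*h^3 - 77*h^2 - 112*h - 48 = (h + 4)*(h^4 + h^3 - 13*h^2 - 25*h - 12) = (h - 4)*(h + 4)*(h^3 + 5*h^2 + 7*h + 3) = (h - 4)*(h + 1)*(h + 4)*(h^2 + 4*h + 3) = (h - 4)*(h + 1)^2*(h + 4)*(h + 3)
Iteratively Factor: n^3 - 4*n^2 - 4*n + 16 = (n - 4)*(n^2 - 4) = (n - 4)*(n + 2)*(n - 2)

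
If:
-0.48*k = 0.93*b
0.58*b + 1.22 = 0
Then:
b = -2.10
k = 4.08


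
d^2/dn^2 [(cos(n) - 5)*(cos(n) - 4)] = 9*cos(n) - 2*cos(2*n)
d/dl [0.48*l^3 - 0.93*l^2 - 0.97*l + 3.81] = 1.44*l^2 - 1.86*l - 0.97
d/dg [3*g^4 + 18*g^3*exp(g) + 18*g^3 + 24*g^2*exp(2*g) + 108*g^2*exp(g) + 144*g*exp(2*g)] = 18*g^3*exp(g) + 12*g^3 + 48*g^2*exp(2*g) + 162*g^2*exp(g) + 54*g^2 + 336*g*exp(2*g) + 216*g*exp(g) + 144*exp(2*g)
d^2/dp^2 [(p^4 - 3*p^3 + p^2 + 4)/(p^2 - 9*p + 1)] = 2*(p^6 - 27*p^5 + 246*p^4 - 303*p^3 + 96*p^2 - 117*p + 321)/(p^6 - 27*p^5 + 246*p^4 - 783*p^3 + 246*p^2 - 27*p + 1)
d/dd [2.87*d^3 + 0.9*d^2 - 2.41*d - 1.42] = 8.61*d^2 + 1.8*d - 2.41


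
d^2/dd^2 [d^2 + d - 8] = 2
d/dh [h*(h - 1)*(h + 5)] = 3*h^2 + 8*h - 5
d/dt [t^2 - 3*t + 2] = 2*t - 3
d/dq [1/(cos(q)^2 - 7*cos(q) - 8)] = (2*cos(q) - 7)*sin(q)/(sin(q)^2 + 7*cos(q) + 7)^2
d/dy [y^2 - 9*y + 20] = 2*y - 9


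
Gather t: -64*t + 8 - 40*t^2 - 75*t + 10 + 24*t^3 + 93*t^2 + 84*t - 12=24*t^3 + 53*t^2 - 55*t + 6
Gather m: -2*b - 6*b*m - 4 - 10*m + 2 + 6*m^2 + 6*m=-2*b + 6*m^2 + m*(-6*b - 4) - 2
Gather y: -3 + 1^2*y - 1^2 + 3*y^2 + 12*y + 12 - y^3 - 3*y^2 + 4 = -y^3 + 13*y + 12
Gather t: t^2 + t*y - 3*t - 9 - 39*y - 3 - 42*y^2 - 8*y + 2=t^2 + t*(y - 3) - 42*y^2 - 47*y - 10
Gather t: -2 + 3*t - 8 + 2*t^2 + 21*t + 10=2*t^2 + 24*t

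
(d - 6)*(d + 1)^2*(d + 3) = d^4 - d^3 - 23*d^2 - 39*d - 18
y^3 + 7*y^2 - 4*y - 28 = (y - 2)*(y + 2)*(y + 7)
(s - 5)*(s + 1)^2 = s^3 - 3*s^2 - 9*s - 5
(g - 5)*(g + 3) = g^2 - 2*g - 15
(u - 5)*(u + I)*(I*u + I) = I*u^3 - u^2 - 4*I*u^2 + 4*u - 5*I*u + 5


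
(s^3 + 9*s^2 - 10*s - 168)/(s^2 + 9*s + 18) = (s^2 + 3*s - 28)/(s + 3)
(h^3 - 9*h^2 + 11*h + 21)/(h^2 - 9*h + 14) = (h^2 - 2*h - 3)/(h - 2)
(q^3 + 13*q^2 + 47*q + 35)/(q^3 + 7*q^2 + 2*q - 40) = (q^2 + 8*q + 7)/(q^2 + 2*q - 8)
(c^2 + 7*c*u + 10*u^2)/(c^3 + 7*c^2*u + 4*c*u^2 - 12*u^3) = (-c - 5*u)/(-c^2 - 5*c*u + 6*u^2)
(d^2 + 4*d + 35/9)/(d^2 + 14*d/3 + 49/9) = (3*d + 5)/(3*d + 7)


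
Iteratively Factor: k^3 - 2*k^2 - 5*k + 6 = (k - 3)*(k^2 + k - 2) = (k - 3)*(k + 2)*(k - 1)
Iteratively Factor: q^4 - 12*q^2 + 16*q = (q + 4)*(q^3 - 4*q^2 + 4*q) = q*(q + 4)*(q^2 - 4*q + 4) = q*(q - 2)*(q + 4)*(q - 2)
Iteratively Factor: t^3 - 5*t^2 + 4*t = (t)*(t^2 - 5*t + 4) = t*(t - 1)*(t - 4)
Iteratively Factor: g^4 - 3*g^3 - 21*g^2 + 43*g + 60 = (g + 1)*(g^3 - 4*g^2 - 17*g + 60) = (g + 1)*(g + 4)*(g^2 - 8*g + 15) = (g - 3)*(g + 1)*(g + 4)*(g - 5)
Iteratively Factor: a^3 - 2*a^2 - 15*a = (a)*(a^2 - 2*a - 15) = a*(a - 5)*(a + 3)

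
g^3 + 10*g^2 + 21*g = g*(g + 3)*(g + 7)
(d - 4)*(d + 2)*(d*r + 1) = d^3*r - 2*d^2*r + d^2 - 8*d*r - 2*d - 8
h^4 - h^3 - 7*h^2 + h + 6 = (h - 3)*(h - 1)*(h + 1)*(h + 2)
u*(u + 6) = u^2 + 6*u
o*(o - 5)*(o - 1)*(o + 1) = o^4 - 5*o^3 - o^2 + 5*o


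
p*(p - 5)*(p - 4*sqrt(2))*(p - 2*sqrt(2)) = p^4 - 6*sqrt(2)*p^3 - 5*p^3 + 16*p^2 + 30*sqrt(2)*p^2 - 80*p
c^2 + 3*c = c*(c + 3)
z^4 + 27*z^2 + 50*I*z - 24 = (z - 6*I)*(z + I)^2*(z + 4*I)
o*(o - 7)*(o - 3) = o^3 - 10*o^2 + 21*o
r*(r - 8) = r^2 - 8*r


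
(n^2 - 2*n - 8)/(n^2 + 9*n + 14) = (n - 4)/(n + 7)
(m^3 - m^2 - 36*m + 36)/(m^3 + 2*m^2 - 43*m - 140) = (m^3 - m^2 - 36*m + 36)/(m^3 + 2*m^2 - 43*m - 140)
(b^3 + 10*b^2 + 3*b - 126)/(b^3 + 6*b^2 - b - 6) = (b^2 + 4*b - 21)/(b^2 - 1)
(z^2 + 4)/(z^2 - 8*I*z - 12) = (z + 2*I)/(z - 6*I)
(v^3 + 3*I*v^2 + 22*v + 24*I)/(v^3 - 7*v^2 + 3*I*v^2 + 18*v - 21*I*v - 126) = (v^2 - 3*I*v + 4)/(v^2 - v*(7 + 3*I) + 21*I)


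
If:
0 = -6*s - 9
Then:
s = -3/2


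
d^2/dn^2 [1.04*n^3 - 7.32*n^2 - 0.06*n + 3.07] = 6.24*n - 14.64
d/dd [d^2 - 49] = 2*d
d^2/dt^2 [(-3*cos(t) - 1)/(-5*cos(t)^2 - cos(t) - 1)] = 2*(-675*(1 - cos(2*t))^2*cos(t) - 85*(1 - cos(2*t))^2 + 577*cos(t) + 4*cos(2*t) - 375*cos(3*t) + 150*cos(5*t) + 288)/(2*cos(t) + 5*cos(2*t) + 7)^3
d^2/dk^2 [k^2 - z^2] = 2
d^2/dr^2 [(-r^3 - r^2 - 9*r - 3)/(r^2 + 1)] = 4*(-4*r^3 - 3*r^2 + 12*r + 1)/(r^6 + 3*r^4 + 3*r^2 + 1)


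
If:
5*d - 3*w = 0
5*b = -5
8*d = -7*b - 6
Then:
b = -1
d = 1/8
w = 5/24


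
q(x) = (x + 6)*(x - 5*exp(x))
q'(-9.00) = -12.00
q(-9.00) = 27.00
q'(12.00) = -15461675.18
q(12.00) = -14647715.23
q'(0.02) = -29.77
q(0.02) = -30.59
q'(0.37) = -46.61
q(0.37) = -43.75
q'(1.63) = -210.97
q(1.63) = -182.28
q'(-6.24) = -6.49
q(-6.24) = 1.50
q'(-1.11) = -5.93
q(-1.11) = -13.49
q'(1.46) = -173.22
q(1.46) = -149.72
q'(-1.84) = -1.78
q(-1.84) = -10.96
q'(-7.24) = -8.48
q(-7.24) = 8.98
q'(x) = x + (1 - 5*exp(x))*(x + 6) - 5*exp(x)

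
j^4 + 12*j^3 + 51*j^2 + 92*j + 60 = (j + 2)^2*(j + 3)*(j + 5)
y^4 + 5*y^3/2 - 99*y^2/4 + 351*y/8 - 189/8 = (y - 3/2)^3*(y + 7)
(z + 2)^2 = z^2 + 4*z + 4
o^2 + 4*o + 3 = (o + 1)*(o + 3)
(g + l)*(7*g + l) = 7*g^2 + 8*g*l + l^2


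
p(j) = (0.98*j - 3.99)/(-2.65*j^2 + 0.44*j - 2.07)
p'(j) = (0.98*j - 3.99)*(5.3*j - 0.44)/(-2.65*j^2 + 0.44*j - 2.07)^2 + 0.98/(-2.65*j^2 + 0.44*j - 2.07)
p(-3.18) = 0.23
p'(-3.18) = 0.10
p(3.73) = 0.01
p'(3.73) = -0.03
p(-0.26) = 1.80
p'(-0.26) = 0.97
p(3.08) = 0.04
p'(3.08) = -0.06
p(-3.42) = 0.21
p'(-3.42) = 0.09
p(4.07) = 0.00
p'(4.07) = -0.02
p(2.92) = 0.05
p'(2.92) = -0.07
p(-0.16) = 1.88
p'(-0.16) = 0.65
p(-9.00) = 0.06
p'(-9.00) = 0.01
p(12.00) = -0.02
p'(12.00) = 0.00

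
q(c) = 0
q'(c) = 0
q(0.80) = 0.00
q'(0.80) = 0.00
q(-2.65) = 0.00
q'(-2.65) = 0.00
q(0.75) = 0.00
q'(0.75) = 0.00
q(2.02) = 0.00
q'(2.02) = 0.00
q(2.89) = 0.00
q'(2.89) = 0.00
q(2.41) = 0.00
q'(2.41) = 0.00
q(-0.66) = 0.00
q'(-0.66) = 0.00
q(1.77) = 0.00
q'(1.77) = 0.00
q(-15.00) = 0.00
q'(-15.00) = 0.00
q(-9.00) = 0.00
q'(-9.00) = 0.00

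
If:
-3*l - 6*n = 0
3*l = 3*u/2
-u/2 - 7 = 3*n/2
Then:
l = -28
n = 14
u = -56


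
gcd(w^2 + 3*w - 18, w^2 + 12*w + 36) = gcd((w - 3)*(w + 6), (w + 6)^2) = w + 6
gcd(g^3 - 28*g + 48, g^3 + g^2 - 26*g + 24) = g^2 + 2*g - 24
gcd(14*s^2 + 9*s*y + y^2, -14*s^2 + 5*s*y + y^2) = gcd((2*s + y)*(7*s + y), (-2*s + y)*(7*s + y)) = 7*s + y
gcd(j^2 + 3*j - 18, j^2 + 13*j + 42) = j + 6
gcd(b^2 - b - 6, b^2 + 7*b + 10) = b + 2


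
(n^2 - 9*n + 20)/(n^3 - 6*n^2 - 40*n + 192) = (n - 5)/(n^2 - 2*n - 48)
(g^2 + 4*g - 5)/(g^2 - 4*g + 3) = (g + 5)/(g - 3)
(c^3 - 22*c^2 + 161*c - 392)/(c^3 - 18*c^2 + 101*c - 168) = (c - 7)/(c - 3)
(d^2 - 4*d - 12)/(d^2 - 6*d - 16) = (d - 6)/(d - 8)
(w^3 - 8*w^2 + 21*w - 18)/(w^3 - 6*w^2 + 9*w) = (w - 2)/w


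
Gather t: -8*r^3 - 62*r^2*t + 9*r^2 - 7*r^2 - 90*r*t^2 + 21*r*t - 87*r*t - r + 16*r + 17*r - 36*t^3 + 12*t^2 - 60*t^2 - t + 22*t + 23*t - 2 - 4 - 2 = -8*r^3 + 2*r^2 + 32*r - 36*t^3 + t^2*(-90*r - 48) + t*(-62*r^2 - 66*r + 44) - 8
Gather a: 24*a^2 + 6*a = 24*a^2 + 6*a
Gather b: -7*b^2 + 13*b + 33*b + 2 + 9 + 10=-7*b^2 + 46*b + 21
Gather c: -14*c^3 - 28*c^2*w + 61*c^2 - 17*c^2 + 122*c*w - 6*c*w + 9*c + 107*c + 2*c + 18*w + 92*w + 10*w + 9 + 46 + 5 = -14*c^3 + c^2*(44 - 28*w) + c*(116*w + 118) + 120*w + 60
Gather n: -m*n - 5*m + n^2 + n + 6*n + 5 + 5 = -5*m + n^2 + n*(7 - m) + 10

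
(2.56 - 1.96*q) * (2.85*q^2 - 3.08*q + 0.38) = -5.586*q^3 + 13.3328*q^2 - 8.6296*q + 0.9728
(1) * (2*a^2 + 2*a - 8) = 2*a^2 + 2*a - 8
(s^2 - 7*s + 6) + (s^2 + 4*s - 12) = 2*s^2 - 3*s - 6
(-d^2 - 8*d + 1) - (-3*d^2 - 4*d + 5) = 2*d^2 - 4*d - 4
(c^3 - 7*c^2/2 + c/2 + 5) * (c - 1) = c^4 - 9*c^3/2 + 4*c^2 + 9*c/2 - 5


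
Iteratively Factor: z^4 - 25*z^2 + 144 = (z + 3)*(z^3 - 3*z^2 - 16*z + 48) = (z - 4)*(z + 3)*(z^2 + z - 12) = (z - 4)*(z + 3)*(z + 4)*(z - 3)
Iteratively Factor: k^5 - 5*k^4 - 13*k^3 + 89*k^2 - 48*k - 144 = (k - 4)*(k^4 - k^3 - 17*k^2 + 21*k + 36) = (k - 4)*(k + 4)*(k^3 - 5*k^2 + 3*k + 9) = (k - 4)*(k + 1)*(k + 4)*(k^2 - 6*k + 9) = (k - 4)*(k - 3)*(k + 1)*(k + 4)*(k - 3)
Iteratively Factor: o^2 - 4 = (o - 2)*(o + 2)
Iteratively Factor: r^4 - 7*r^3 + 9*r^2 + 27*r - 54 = (r - 3)*(r^3 - 4*r^2 - 3*r + 18) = (r - 3)*(r + 2)*(r^2 - 6*r + 9) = (r - 3)^2*(r + 2)*(r - 3)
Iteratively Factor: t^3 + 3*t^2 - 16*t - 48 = (t + 4)*(t^2 - t - 12) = (t + 3)*(t + 4)*(t - 4)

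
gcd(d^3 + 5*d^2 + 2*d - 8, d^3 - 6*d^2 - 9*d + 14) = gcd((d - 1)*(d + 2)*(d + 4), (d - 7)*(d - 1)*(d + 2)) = d^2 + d - 2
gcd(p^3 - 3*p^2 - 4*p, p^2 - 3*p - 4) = p^2 - 3*p - 4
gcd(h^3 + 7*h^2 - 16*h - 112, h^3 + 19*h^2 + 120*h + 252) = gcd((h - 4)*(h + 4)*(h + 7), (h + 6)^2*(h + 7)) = h + 7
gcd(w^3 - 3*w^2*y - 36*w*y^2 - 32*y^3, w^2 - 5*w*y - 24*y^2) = -w + 8*y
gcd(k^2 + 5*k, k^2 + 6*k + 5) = k + 5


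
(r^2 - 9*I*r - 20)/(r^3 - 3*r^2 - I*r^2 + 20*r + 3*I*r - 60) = (r - 4*I)/(r^2 + r*(-3 + 4*I) - 12*I)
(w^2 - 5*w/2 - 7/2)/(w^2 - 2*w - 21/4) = 2*(w + 1)/(2*w + 3)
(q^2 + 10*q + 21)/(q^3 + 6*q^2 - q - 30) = (q + 7)/(q^2 + 3*q - 10)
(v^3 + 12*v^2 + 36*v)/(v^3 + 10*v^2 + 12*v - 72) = v/(v - 2)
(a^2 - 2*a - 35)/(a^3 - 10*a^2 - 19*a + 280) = 1/(a - 8)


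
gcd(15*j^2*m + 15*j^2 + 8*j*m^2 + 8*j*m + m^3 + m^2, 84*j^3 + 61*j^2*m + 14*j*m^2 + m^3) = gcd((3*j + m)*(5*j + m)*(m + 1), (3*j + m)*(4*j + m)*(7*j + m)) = 3*j + m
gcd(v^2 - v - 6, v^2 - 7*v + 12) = v - 3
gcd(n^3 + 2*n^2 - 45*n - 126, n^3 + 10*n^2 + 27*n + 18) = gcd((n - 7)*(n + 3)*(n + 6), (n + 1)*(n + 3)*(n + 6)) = n^2 + 9*n + 18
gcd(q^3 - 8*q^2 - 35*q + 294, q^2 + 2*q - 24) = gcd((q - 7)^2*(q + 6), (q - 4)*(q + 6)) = q + 6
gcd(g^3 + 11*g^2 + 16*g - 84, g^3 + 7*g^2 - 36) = g^2 + 4*g - 12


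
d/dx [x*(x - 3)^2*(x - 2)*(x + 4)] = 5*x^4 - 16*x^3 - 33*x^2 + 132*x - 72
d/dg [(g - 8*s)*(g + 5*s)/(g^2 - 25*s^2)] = 3*s/(g^2 - 10*g*s + 25*s^2)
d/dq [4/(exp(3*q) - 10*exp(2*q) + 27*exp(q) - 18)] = (-12*exp(2*q) + 80*exp(q) - 108)*exp(q)/(exp(3*q) - 10*exp(2*q) + 27*exp(q) - 18)^2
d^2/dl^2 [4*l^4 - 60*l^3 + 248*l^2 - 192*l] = 48*l^2 - 360*l + 496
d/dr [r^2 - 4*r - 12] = 2*r - 4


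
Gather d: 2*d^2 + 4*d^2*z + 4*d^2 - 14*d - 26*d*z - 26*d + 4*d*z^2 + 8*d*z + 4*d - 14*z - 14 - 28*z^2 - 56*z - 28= d^2*(4*z + 6) + d*(4*z^2 - 18*z - 36) - 28*z^2 - 70*z - 42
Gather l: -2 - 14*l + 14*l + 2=0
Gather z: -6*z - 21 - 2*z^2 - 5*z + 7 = -2*z^2 - 11*z - 14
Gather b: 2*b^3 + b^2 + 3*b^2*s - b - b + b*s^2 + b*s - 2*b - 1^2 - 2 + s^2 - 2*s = 2*b^3 + b^2*(3*s + 1) + b*(s^2 + s - 4) + s^2 - 2*s - 3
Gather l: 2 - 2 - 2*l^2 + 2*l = -2*l^2 + 2*l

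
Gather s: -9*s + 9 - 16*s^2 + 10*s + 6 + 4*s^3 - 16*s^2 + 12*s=4*s^3 - 32*s^2 + 13*s + 15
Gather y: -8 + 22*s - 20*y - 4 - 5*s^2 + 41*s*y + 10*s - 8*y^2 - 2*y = -5*s^2 + 32*s - 8*y^2 + y*(41*s - 22) - 12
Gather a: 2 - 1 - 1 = 0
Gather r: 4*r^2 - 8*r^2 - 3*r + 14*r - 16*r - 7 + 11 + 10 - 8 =-4*r^2 - 5*r + 6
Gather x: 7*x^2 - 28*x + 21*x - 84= 7*x^2 - 7*x - 84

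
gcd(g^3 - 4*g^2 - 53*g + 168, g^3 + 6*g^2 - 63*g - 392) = g^2 - g - 56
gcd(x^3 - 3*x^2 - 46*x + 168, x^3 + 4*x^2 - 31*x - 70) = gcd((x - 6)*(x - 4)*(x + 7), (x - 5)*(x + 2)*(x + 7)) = x + 7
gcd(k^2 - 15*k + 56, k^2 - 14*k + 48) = k - 8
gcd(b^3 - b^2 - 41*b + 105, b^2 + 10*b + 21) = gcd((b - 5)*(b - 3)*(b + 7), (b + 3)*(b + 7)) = b + 7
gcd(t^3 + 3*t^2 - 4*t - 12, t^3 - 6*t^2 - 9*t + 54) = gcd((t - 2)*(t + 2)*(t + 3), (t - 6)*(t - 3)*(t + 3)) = t + 3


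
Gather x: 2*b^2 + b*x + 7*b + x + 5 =2*b^2 + 7*b + x*(b + 1) + 5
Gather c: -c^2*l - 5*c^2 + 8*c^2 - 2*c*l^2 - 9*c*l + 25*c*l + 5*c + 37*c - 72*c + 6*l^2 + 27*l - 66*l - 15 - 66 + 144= c^2*(3 - l) + c*(-2*l^2 + 16*l - 30) + 6*l^2 - 39*l + 63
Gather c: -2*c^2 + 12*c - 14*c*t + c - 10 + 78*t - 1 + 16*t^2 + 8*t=-2*c^2 + c*(13 - 14*t) + 16*t^2 + 86*t - 11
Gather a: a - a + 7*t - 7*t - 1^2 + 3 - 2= 0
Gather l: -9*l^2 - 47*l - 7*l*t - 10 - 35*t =-9*l^2 + l*(-7*t - 47) - 35*t - 10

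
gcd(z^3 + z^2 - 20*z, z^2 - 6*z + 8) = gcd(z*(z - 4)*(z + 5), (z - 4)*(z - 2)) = z - 4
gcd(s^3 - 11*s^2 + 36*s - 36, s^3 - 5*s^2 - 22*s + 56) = s - 2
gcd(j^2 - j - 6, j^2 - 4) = j + 2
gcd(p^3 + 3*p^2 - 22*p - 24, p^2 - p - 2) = p + 1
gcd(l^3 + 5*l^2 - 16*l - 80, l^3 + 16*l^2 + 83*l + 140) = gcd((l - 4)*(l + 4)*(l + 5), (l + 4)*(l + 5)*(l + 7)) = l^2 + 9*l + 20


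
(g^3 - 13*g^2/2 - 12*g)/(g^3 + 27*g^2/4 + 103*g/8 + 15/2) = 4*g*(g - 8)/(4*g^2 + 21*g + 20)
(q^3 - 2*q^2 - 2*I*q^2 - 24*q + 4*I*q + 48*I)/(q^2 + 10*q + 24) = (q^2 - 2*q*(3 + I) + 12*I)/(q + 6)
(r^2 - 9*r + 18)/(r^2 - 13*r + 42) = (r - 3)/(r - 7)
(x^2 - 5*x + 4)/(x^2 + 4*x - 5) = (x - 4)/(x + 5)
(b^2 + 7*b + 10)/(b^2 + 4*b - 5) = (b + 2)/(b - 1)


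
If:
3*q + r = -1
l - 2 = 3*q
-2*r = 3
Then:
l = 5/2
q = 1/6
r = -3/2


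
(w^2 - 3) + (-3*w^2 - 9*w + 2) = -2*w^2 - 9*w - 1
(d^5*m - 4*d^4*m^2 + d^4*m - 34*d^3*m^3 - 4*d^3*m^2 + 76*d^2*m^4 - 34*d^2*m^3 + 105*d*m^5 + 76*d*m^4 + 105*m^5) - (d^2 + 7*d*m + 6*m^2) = d^5*m - 4*d^4*m^2 + d^4*m - 34*d^3*m^3 - 4*d^3*m^2 + 76*d^2*m^4 - 34*d^2*m^3 - d^2 + 105*d*m^5 + 76*d*m^4 - 7*d*m + 105*m^5 - 6*m^2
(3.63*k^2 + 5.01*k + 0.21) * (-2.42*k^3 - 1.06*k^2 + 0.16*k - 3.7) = -8.7846*k^5 - 15.972*k^4 - 5.238*k^3 - 12.852*k^2 - 18.5034*k - 0.777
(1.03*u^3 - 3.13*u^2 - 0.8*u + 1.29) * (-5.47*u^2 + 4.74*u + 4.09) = -5.6341*u^5 + 22.0033*u^4 - 6.2475*u^3 - 23.65*u^2 + 2.8426*u + 5.2761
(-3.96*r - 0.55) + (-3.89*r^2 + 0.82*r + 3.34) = -3.89*r^2 - 3.14*r + 2.79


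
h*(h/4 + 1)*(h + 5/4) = h^3/4 + 21*h^2/16 + 5*h/4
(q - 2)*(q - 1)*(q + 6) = q^3 + 3*q^2 - 16*q + 12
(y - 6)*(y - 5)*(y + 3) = y^3 - 8*y^2 - 3*y + 90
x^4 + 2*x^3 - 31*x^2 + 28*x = x*(x - 4)*(x - 1)*(x + 7)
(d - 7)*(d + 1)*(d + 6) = d^3 - 43*d - 42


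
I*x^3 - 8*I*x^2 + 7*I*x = x*(x - 7)*(I*x - I)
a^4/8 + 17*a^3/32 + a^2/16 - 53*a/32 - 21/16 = (a/4 + 1/2)*(a/2 + 1/2)*(a - 7/4)*(a + 3)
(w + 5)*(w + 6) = w^2 + 11*w + 30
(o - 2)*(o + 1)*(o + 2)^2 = o^4 + 3*o^3 - 2*o^2 - 12*o - 8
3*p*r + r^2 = r*(3*p + r)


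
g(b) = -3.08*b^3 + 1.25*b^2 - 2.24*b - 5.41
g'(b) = -9.24*b^2 + 2.5*b - 2.24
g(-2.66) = 67.36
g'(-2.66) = -74.27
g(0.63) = -7.10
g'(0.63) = -4.33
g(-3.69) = 174.63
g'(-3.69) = -137.28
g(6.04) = -652.01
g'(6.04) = -324.23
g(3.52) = -132.14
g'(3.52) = -107.93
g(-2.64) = 65.89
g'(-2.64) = -73.24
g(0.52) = -6.67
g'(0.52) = -3.44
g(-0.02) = -5.36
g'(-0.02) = -2.29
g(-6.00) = 718.31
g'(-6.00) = -349.88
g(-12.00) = 5523.71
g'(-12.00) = -1362.80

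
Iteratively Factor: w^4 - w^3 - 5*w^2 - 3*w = (w - 3)*(w^3 + 2*w^2 + w) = (w - 3)*(w + 1)*(w^2 + w) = (w - 3)*(w + 1)^2*(w)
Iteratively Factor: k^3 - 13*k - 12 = (k - 4)*(k^2 + 4*k + 3) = (k - 4)*(k + 1)*(k + 3)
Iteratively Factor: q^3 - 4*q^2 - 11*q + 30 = (q - 5)*(q^2 + q - 6) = (q - 5)*(q - 2)*(q + 3)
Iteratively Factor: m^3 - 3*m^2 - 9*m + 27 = (m + 3)*(m^2 - 6*m + 9) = (m - 3)*(m + 3)*(m - 3)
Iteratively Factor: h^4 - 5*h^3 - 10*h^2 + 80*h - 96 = (h - 2)*(h^3 - 3*h^2 - 16*h + 48) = (h - 3)*(h - 2)*(h^2 - 16) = (h - 3)*(h - 2)*(h + 4)*(h - 4)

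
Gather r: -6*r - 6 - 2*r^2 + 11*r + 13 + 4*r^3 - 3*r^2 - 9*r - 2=4*r^3 - 5*r^2 - 4*r + 5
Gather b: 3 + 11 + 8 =22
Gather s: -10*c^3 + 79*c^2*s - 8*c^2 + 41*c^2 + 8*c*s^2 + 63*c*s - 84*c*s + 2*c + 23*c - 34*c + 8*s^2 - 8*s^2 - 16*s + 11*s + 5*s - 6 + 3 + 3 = -10*c^3 + 33*c^2 + 8*c*s^2 - 9*c + s*(79*c^2 - 21*c)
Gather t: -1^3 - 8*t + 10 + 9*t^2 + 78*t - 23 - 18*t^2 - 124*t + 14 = -9*t^2 - 54*t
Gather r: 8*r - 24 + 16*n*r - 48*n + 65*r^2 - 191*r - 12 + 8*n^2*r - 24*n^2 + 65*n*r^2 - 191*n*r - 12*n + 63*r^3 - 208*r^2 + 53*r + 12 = -24*n^2 - 60*n + 63*r^3 + r^2*(65*n - 143) + r*(8*n^2 - 175*n - 130) - 24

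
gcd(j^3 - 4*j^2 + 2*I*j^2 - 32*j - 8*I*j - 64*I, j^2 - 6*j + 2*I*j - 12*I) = j + 2*I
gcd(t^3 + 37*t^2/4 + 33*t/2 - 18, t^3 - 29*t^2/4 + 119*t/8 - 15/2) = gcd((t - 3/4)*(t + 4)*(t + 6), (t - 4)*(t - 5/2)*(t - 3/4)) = t - 3/4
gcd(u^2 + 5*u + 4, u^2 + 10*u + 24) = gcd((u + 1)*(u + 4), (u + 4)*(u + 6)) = u + 4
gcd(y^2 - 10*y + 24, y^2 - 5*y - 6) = y - 6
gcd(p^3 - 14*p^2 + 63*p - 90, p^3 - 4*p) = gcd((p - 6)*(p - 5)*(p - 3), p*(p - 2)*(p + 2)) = 1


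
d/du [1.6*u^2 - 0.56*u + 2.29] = 3.2*u - 0.56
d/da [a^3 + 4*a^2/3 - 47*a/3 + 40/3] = 3*a^2 + 8*a/3 - 47/3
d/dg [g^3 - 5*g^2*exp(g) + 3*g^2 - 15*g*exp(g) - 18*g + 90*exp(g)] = -5*g^2*exp(g) + 3*g^2 - 25*g*exp(g) + 6*g + 75*exp(g) - 18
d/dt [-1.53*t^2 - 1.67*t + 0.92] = -3.06*t - 1.67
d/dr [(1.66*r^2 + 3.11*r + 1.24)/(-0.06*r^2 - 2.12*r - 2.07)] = (-3.3326*r^2 - 6.7236*r - 3.8089)/(0.0036*r^4 + 0.2544*r^3 + 4.7428*r^2 + 8.7768*r + 4.2849)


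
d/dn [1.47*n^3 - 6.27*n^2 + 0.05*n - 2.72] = 4.41*n^2 - 12.54*n + 0.05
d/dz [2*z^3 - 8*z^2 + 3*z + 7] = 6*z^2 - 16*z + 3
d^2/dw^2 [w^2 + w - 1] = 2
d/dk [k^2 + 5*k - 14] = 2*k + 5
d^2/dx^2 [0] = 0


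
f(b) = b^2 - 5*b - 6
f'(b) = 2*b - 5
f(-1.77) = 5.98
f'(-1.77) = -8.54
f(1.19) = -10.53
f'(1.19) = -2.62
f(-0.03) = -5.85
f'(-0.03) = -5.06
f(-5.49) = 51.59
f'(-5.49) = -15.98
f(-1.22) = 1.59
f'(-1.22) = -7.44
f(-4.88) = 42.21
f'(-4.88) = -14.76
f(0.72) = -9.08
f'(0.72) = -3.56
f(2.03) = -12.03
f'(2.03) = -0.94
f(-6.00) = 60.00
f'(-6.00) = -17.00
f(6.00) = 0.00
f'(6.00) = 7.00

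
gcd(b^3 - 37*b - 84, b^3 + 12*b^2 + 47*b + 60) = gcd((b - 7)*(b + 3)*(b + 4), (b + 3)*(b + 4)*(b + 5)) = b^2 + 7*b + 12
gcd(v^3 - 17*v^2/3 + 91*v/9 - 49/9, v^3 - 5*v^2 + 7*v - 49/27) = v^2 - 14*v/3 + 49/9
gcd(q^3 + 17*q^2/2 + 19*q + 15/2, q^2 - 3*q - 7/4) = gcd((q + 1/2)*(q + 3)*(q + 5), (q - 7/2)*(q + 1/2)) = q + 1/2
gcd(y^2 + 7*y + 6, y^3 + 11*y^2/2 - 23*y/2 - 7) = 1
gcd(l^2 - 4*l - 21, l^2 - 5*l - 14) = l - 7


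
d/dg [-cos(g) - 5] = sin(g)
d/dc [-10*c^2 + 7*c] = 7 - 20*c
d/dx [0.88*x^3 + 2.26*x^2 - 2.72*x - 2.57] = 2.64*x^2 + 4.52*x - 2.72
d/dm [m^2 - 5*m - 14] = 2*m - 5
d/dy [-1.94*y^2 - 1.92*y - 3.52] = -3.88*y - 1.92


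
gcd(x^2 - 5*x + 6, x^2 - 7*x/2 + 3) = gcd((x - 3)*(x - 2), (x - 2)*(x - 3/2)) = x - 2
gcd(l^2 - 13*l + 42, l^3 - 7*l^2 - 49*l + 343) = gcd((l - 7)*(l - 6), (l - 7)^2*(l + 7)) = l - 7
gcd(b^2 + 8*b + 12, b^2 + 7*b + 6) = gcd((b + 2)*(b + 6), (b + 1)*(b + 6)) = b + 6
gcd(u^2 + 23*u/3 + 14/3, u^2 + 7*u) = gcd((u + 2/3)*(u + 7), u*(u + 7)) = u + 7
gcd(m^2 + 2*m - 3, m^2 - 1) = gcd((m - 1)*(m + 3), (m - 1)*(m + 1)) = m - 1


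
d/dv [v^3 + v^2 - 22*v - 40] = 3*v^2 + 2*v - 22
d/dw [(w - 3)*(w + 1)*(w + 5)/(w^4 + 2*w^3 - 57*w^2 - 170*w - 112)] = (-w^4 - 4*w^3 - 15*w^2 - 194*w - 1094)/(w^6 + 2*w^5 - 115*w^4 - 340*w^3 + 3140*w^2 + 12992*w + 12544)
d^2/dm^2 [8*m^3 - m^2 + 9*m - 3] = 48*m - 2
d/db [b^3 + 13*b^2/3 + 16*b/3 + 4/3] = 3*b^2 + 26*b/3 + 16/3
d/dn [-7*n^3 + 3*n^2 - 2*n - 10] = -21*n^2 + 6*n - 2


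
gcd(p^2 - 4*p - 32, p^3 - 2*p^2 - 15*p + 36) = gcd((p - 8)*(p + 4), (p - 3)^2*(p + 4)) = p + 4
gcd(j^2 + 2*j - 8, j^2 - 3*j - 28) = j + 4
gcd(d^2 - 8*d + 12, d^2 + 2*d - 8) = d - 2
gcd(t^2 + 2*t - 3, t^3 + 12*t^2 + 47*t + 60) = t + 3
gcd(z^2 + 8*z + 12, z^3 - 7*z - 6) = z + 2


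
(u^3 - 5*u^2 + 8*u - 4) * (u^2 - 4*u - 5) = u^5 - 9*u^4 + 23*u^3 - 11*u^2 - 24*u + 20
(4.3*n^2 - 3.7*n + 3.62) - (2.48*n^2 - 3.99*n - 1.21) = 1.82*n^2 + 0.29*n + 4.83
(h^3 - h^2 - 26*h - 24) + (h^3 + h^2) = 2*h^3 - 26*h - 24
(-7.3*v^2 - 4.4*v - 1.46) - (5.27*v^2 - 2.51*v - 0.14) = -12.57*v^2 - 1.89*v - 1.32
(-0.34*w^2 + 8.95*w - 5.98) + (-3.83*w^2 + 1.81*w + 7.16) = -4.17*w^2 + 10.76*w + 1.18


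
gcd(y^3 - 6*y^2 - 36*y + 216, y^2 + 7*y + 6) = y + 6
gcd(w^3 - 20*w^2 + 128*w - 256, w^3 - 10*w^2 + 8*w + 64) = w^2 - 12*w + 32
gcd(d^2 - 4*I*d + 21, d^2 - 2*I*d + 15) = d + 3*I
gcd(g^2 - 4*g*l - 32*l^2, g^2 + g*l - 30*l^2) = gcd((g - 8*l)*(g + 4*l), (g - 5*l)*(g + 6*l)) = 1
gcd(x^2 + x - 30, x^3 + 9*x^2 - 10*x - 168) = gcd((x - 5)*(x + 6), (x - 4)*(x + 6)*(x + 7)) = x + 6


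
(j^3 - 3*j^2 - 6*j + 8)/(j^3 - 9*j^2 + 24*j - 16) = (j + 2)/(j - 4)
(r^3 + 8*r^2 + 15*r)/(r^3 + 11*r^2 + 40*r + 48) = r*(r + 5)/(r^2 + 8*r + 16)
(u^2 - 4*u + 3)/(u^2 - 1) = (u - 3)/(u + 1)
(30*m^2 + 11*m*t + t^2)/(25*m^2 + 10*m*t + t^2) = (6*m + t)/(5*m + t)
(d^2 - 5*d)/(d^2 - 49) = d*(d - 5)/(d^2 - 49)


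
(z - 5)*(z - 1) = z^2 - 6*z + 5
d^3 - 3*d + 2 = (d - 1)^2*(d + 2)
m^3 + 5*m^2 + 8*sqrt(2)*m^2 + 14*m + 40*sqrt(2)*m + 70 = (m + 5)*(m + sqrt(2))*(m + 7*sqrt(2))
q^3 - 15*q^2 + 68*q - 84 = (q - 7)*(q - 6)*(q - 2)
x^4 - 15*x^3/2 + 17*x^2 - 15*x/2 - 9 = (x - 3)^2*(x - 2)*(x + 1/2)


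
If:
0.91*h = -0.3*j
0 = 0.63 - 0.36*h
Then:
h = 1.75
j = -5.31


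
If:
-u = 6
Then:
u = -6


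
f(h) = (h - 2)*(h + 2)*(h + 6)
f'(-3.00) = -13.00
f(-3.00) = 15.00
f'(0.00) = -4.00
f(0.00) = -24.00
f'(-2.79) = -14.13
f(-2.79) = 12.15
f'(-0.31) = -7.43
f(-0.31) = -22.21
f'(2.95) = 57.51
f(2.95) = 42.09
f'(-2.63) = -14.81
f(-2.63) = 9.83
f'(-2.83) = -13.93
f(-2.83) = 12.71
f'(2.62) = 48.03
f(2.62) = 24.69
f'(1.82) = 27.78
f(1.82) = -5.38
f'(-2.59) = -14.96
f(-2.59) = 9.23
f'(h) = (h - 2)*(h + 2) + (h - 2)*(h + 6) + (h + 2)*(h + 6) = 3*h^2 + 12*h - 4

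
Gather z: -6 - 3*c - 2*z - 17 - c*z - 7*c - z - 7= -10*c + z*(-c - 3) - 30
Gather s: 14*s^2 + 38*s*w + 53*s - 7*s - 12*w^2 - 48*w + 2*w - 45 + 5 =14*s^2 + s*(38*w + 46) - 12*w^2 - 46*w - 40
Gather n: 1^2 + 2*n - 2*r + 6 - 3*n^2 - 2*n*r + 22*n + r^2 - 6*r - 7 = -3*n^2 + n*(24 - 2*r) + r^2 - 8*r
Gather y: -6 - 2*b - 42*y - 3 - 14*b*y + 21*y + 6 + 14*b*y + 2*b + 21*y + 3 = 0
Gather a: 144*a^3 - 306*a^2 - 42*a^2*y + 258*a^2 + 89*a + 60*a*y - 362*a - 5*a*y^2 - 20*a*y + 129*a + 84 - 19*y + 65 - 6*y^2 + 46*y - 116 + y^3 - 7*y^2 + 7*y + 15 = 144*a^3 + a^2*(-42*y - 48) + a*(-5*y^2 + 40*y - 144) + y^3 - 13*y^2 + 34*y + 48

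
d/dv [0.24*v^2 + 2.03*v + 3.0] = 0.48*v + 2.03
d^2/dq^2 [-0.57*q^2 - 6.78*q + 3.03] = -1.14000000000000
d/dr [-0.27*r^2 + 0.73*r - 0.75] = 0.73 - 0.54*r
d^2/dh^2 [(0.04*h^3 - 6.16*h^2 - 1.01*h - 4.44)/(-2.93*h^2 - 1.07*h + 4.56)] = (-4.44089209850063e-16*h^5 - 22.44339*h^3 + 723.687912*h^2 + 159.495048*h + 394.843752)/(25.153757*h^6 + 27.557529*h^5 - 107.377761*h^4 - 84.551293*h^3 + 167.113512*h^2 + 66.747456*h - 94.818816)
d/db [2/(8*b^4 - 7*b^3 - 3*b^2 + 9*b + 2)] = 2*(-32*b^3 + 21*b^2 + 6*b - 9)/(8*b^4 - 7*b^3 - 3*b^2 + 9*b + 2)^2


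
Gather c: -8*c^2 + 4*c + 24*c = -8*c^2 + 28*c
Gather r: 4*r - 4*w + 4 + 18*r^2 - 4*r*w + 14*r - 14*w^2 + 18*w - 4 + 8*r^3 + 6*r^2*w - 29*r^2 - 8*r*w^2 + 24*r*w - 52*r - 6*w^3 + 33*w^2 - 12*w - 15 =8*r^3 + r^2*(6*w - 11) + r*(-8*w^2 + 20*w - 34) - 6*w^3 + 19*w^2 + 2*w - 15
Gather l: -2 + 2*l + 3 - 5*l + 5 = 6 - 3*l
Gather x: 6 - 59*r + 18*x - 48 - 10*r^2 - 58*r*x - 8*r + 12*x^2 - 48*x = -10*r^2 - 67*r + 12*x^2 + x*(-58*r - 30) - 42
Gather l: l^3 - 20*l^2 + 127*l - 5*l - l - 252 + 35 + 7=l^3 - 20*l^2 + 121*l - 210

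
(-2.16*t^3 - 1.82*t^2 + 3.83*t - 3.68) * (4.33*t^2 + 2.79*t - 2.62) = -9.3528*t^5 - 13.907*t^4 + 17.1653*t^3 - 0.4803*t^2 - 20.3018*t + 9.6416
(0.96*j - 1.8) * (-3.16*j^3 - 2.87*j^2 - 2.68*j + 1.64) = -3.0336*j^4 + 2.9328*j^3 + 2.5932*j^2 + 6.3984*j - 2.952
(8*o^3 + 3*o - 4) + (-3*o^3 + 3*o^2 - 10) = 5*o^3 + 3*o^2 + 3*o - 14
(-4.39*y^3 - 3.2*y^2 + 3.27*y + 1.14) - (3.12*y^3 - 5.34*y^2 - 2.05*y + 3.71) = -7.51*y^3 + 2.14*y^2 + 5.32*y - 2.57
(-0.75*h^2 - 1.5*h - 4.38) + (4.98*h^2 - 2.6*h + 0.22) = 4.23*h^2 - 4.1*h - 4.16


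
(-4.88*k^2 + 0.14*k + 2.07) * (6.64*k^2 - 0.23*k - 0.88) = -32.4032*k^4 + 2.052*k^3 + 18.007*k^2 - 0.5993*k - 1.8216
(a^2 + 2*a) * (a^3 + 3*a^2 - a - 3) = a^5 + 5*a^4 + 5*a^3 - 5*a^2 - 6*a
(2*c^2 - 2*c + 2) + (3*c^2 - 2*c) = 5*c^2 - 4*c + 2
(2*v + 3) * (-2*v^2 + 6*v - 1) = -4*v^3 + 6*v^2 + 16*v - 3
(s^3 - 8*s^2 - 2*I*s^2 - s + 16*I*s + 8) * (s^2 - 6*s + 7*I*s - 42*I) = s^5 - 14*s^4 + 5*I*s^4 + 61*s^3 - 70*I*s^3 - 182*s^2 + 233*I*s^2 + 624*s + 98*I*s - 336*I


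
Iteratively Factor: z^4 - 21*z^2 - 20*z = (z + 1)*(z^3 - z^2 - 20*z) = (z + 1)*(z + 4)*(z^2 - 5*z) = z*(z + 1)*(z + 4)*(z - 5)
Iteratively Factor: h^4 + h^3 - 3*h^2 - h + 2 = (h - 1)*(h^3 + 2*h^2 - h - 2) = (h - 1)*(h + 1)*(h^2 + h - 2) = (h - 1)^2*(h + 1)*(h + 2)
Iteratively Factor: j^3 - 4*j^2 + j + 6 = (j + 1)*(j^2 - 5*j + 6) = (j - 3)*(j + 1)*(j - 2)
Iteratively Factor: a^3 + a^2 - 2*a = (a - 1)*(a^2 + 2*a) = a*(a - 1)*(a + 2)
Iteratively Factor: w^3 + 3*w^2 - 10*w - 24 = (w - 3)*(w^2 + 6*w + 8) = (w - 3)*(w + 4)*(w + 2)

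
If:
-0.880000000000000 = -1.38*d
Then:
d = 0.64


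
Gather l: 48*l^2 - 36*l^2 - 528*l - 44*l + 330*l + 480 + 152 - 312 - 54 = 12*l^2 - 242*l + 266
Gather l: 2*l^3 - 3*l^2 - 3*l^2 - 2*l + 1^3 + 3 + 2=2*l^3 - 6*l^2 - 2*l + 6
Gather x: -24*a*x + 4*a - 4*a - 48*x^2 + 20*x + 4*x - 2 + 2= -48*x^2 + x*(24 - 24*a)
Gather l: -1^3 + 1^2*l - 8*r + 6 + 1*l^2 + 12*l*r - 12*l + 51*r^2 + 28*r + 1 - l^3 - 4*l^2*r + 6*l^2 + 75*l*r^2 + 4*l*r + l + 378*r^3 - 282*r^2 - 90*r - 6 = -l^3 + l^2*(7 - 4*r) + l*(75*r^2 + 16*r - 10) + 378*r^3 - 231*r^2 - 70*r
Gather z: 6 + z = z + 6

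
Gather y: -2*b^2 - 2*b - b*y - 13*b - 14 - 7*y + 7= -2*b^2 - 15*b + y*(-b - 7) - 7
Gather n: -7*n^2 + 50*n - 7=-7*n^2 + 50*n - 7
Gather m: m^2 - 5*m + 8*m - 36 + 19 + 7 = m^2 + 3*m - 10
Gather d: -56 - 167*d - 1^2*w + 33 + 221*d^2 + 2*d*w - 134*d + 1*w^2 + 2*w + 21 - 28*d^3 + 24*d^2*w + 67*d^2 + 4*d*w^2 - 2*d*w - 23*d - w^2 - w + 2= -28*d^3 + d^2*(24*w + 288) + d*(4*w^2 - 324)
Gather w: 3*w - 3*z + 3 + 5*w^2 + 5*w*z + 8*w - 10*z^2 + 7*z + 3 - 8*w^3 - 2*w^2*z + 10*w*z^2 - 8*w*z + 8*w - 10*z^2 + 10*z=-8*w^3 + w^2*(5 - 2*z) + w*(10*z^2 - 3*z + 19) - 20*z^2 + 14*z + 6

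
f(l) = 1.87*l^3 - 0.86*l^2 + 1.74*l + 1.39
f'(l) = 5.61*l^2 - 1.72*l + 1.74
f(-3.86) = -125.69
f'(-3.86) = 91.97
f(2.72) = 37.39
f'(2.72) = 38.57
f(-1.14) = -4.48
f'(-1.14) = 10.99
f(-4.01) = -140.00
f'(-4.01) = 98.85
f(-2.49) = -37.14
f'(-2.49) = 40.81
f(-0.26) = 0.85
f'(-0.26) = 2.57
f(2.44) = 27.68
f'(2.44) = 30.94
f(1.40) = 7.27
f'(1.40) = 10.33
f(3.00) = 49.36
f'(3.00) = 47.07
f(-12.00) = -3374.69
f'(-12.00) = 830.22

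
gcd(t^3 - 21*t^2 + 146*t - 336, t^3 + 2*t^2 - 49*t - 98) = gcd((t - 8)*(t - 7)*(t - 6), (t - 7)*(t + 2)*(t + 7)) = t - 7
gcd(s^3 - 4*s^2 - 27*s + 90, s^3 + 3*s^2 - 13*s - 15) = s^2 + 2*s - 15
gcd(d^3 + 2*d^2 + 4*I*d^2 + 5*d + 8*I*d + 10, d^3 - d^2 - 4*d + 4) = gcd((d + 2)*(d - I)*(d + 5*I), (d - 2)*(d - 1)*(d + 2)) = d + 2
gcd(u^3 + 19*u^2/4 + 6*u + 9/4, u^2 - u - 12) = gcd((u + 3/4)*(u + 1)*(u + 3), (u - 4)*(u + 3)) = u + 3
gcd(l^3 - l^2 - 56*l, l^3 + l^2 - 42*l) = l^2 + 7*l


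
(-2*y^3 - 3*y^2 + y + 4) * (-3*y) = 6*y^4 + 9*y^3 - 3*y^2 - 12*y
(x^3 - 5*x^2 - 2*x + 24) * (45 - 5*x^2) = -5*x^5 + 25*x^4 + 55*x^3 - 345*x^2 - 90*x + 1080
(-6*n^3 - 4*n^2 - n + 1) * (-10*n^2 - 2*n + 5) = 60*n^5 + 52*n^4 - 12*n^3 - 28*n^2 - 7*n + 5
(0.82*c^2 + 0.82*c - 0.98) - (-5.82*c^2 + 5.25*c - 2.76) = 6.64*c^2 - 4.43*c + 1.78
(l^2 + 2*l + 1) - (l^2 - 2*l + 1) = 4*l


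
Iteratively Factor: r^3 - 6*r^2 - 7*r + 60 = (r + 3)*(r^2 - 9*r + 20) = (r - 4)*(r + 3)*(r - 5)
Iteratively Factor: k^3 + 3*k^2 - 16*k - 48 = (k - 4)*(k^2 + 7*k + 12) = (k - 4)*(k + 3)*(k + 4)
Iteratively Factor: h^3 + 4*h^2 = (h)*(h^2 + 4*h) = h*(h + 4)*(h)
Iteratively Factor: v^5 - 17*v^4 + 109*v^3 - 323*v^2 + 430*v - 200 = (v - 2)*(v^4 - 15*v^3 + 79*v^2 - 165*v + 100) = (v - 5)*(v - 2)*(v^3 - 10*v^2 + 29*v - 20) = (v - 5)*(v - 4)*(v - 2)*(v^2 - 6*v + 5) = (v - 5)^2*(v - 4)*(v - 2)*(v - 1)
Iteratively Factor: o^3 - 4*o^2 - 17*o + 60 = (o - 5)*(o^2 + o - 12) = (o - 5)*(o - 3)*(o + 4)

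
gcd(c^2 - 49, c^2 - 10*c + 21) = c - 7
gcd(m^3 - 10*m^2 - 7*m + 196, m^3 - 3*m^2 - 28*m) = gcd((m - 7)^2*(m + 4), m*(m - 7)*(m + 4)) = m^2 - 3*m - 28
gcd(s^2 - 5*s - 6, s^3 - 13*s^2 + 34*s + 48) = s^2 - 5*s - 6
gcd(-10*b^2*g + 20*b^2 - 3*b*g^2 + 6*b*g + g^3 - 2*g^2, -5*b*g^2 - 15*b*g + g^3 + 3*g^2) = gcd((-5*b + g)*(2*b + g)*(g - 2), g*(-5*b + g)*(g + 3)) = 5*b - g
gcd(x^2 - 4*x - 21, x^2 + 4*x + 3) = x + 3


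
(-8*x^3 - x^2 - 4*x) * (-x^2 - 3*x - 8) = 8*x^5 + 25*x^4 + 71*x^3 + 20*x^2 + 32*x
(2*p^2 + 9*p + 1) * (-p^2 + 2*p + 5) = -2*p^4 - 5*p^3 + 27*p^2 + 47*p + 5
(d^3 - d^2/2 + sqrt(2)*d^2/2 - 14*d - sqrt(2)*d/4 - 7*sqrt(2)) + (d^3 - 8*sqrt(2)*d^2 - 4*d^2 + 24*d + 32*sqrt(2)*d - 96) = 2*d^3 - 15*sqrt(2)*d^2/2 - 9*d^2/2 + 10*d + 127*sqrt(2)*d/4 - 96 - 7*sqrt(2)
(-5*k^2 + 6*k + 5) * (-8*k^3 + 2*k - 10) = 40*k^5 - 48*k^4 - 50*k^3 + 62*k^2 - 50*k - 50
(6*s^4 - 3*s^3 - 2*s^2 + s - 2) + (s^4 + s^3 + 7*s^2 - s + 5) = 7*s^4 - 2*s^3 + 5*s^2 + 3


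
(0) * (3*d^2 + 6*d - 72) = 0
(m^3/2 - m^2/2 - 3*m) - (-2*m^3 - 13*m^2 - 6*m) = 5*m^3/2 + 25*m^2/2 + 3*m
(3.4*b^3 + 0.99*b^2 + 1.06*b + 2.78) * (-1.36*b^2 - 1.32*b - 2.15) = -4.624*b^5 - 5.8344*b^4 - 10.0584*b^3 - 7.3085*b^2 - 5.9486*b - 5.977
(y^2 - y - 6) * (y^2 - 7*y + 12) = y^4 - 8*y^3 + 13*y^2 + 30*y - 72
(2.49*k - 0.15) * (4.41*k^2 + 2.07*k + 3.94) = 10.9809*k^3 + 4.4928*k^2 + 9.5001*k - 0.591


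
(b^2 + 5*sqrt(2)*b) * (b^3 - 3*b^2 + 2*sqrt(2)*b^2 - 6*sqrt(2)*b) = b^5 - 3*b^4 + 7*sqrt(2)*b^4 - 21*sqrt(2)*b^3 + 20*b^3 - 60*b^2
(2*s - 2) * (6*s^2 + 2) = 12*s^3 - 12*s^2 + 4*s - 4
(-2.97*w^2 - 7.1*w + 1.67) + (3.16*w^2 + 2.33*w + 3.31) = 0.19*w^2 - 4.77*w + 4.98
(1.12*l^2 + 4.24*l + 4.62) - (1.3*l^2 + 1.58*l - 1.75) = -0.18*l^2 + 2.66*l + 6.37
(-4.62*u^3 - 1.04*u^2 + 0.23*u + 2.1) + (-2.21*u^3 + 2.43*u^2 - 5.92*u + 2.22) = -6.83*u^3 + 1.39*u^2 - 5.69*u + 4.32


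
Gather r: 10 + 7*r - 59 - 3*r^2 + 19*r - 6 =-3*r^2 + 26*r - 55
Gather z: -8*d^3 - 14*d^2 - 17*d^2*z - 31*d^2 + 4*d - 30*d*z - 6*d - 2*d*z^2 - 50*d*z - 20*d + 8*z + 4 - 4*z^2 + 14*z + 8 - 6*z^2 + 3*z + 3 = -8*d^3 - 45*d^2 - 22*d + z^2*(-2*d - 10) + z*(-17*d^2 - 80*d + 25) + 15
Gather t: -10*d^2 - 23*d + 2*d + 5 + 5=-10*d^2 - 21*d + 10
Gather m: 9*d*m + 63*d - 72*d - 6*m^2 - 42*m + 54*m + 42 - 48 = -9*d - 6*m^2 + m*(9*d + 12) - 6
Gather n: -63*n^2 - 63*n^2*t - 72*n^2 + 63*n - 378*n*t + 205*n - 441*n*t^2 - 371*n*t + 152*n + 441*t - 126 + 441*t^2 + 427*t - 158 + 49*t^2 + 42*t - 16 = n^2*(-63*t - 135) + n*(-441*t^2 - 749*t + 420) + 490*t^2 + 910*t - 300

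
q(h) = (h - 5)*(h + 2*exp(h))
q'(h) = h + (h - 5)*(2*exp(h) + 1) + 2*exp(h)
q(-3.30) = 26.78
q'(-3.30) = -12.14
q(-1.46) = 6.43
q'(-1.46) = -10.46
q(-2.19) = 14.14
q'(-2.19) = -10.77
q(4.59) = -82.65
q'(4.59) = 120.40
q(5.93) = 705.16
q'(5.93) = 1458.82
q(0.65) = -19.49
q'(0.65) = -16.53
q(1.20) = -29.79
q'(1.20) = -21.19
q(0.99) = -25.55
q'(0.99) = -19.22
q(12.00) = 2278651.08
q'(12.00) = 2604095.66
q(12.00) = 2278651.08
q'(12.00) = 2604095.66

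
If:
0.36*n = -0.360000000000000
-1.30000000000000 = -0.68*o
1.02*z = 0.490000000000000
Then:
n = -1.00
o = 1.91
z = 0.48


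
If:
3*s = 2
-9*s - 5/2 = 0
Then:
No Solution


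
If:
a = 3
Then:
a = 3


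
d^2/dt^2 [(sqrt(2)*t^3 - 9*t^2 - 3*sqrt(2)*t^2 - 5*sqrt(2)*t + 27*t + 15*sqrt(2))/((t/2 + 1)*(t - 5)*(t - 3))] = 4*(-9*t^3 + 3*sqrt(2)*t^3 + 15*sqrt(2)*t^2 - 270*t + 45*sqrt(2)*t + 5*sqrt(2) + 270)/(t^6 - 9*t^5 - 3*t^4 + 153*t^3 + 30*t^2 - 900*t - 1000)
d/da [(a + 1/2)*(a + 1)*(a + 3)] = 3*a^2 + 9*a + 5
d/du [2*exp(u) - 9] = 2*exp(u)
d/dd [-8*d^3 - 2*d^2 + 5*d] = -24*d^2 - 4*d + 5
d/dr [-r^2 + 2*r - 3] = 2 - 2*r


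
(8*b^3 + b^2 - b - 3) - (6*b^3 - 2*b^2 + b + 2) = 2*b^3 + 3*b^2 - 2*b - 5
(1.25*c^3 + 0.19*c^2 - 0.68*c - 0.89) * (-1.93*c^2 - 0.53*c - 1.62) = -2.4125*c^5 - 1.0292*c^4 - 0.8133*c^3 + 1.7703*c^2 + 1.5733*c + 1.4418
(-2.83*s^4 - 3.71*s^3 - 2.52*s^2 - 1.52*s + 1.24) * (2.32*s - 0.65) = -6.5656*s^5 - 6.7677*s^4 - 3.4349*s^3 - 1.8884*s^2 + 3.8648*s - 0.806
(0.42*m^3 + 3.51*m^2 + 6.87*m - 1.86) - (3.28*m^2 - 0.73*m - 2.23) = 0.42*m^3 + 0.23*m^2 + 7.6*m + 0.37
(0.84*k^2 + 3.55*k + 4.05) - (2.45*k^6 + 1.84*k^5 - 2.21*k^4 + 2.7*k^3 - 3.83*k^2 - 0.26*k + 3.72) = -2.45*k^6 - 1.84*k^5 + 2.21*k^4 - 2.7*k^3 + 4.67*k^2 + 3.81*k + 0.33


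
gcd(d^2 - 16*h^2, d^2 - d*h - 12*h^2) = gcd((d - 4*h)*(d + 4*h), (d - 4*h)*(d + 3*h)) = d - 4*h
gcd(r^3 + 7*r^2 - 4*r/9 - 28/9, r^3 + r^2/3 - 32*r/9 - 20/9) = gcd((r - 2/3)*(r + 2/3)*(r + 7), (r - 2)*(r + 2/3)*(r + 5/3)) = r + 2/3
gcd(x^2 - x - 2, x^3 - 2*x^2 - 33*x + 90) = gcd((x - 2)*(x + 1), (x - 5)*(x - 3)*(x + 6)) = 1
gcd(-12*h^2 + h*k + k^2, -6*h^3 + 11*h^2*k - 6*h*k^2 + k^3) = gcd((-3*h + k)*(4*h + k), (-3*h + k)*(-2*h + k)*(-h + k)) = 3*h - k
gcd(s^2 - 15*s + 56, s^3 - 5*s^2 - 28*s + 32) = s - 8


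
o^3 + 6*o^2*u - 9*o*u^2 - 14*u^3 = (o - 2*u)*(o + u)*(o + 7*u)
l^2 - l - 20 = (l - 5)*(l + 4)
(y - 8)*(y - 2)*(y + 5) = y^3 - 5*y^2 - 34*y + 80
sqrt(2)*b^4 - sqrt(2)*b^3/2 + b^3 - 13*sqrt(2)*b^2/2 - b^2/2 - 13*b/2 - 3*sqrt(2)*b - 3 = (b - 3)*(b + 2)*(b + sqrt(2)/2)*(sqrt(2)*b + sqrt(2)/2)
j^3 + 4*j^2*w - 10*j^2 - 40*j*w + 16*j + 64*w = (j - 8)*(j - 2)*(j + 4*w)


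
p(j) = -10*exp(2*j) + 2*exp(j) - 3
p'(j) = -20*exp(2*j) + 2*exp(j) = (2 - 20*exp(j))*exp(j)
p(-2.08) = -2.91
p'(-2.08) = -0.06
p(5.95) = -1471901.75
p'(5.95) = -2944565.00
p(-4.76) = -2.98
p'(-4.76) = 0.02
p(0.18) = -14.94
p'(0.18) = -26.27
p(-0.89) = -3.87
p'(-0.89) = -2.55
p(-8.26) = -3.00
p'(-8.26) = 0.00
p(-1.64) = -2.99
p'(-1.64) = -0.36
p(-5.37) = -2.99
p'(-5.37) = 0.01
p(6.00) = -1626744.06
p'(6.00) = -3254288.97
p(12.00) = -264890895791.85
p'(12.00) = -529782117087.29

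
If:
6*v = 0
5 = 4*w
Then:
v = 0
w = 5/4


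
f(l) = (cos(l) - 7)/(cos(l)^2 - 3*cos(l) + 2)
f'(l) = (2*sin(l)*cos(l) - 3*sin(l))*(cos(l) - 7)/(cos(l)^2 - 3*cos(l) + 2)^2 - sin(l)/(cos(l)^2 - 3*cos(l) + 2)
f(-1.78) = -2.70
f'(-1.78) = -3.02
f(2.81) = -1.39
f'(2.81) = 0.33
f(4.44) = -2.52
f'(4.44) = -2.65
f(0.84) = -14.29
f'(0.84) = 38.31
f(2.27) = -1.76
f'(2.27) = 1.15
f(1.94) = -2.29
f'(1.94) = 2.18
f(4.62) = -3.10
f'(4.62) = -3.87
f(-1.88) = -2.43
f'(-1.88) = -2.46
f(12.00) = -34.10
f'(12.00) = -130.04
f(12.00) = -34.10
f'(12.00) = -130.04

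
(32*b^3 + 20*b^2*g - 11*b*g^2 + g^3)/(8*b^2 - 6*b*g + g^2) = (8*b^2 + 7*b*g - g^2)/(2*b - g)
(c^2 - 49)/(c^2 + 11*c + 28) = (c - 7)/(c + 4)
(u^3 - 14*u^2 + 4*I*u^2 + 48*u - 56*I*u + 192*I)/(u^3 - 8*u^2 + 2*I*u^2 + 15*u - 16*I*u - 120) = (u^2 + u*(-6 + 4*I) - 24*I)/(u^2 + 2*I*u + 15)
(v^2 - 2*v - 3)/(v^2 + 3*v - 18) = (v + 1)/(v + 6)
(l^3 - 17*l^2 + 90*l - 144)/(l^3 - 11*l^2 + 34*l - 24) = (l^2 - 11*l + 24)/(l^2 - 5*l + 4)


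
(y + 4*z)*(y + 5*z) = y^2 + 9*y*z + 20*z^2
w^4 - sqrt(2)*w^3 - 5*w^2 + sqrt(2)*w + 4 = (w - 1)*(w + 1)*(w - 2*sqrt(2))*(w + sqrt(2))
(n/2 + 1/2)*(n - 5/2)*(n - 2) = n^3/2 - 7*n^2/4 + n/4 + 5/2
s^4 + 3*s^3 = s^3*(s + 3)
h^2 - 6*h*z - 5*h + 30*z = (h - 5)*(h - 6*z)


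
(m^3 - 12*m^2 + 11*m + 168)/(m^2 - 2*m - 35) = (m^2 - 5*m - 24)/(m + 5)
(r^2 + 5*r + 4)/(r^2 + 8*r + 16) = (r + 1)/(r + 4)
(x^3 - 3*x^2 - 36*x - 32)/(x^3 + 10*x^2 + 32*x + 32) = (x^2 - 7*x - 8)/(x^2 + 6*x + 8)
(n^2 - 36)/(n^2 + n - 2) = (n^2 - 36)/(n^2 + n - 2)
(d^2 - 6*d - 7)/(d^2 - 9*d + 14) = (d + 1)/(d - 2)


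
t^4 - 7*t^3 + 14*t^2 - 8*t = t*(t - 4)*(t - 2)*(t - 1)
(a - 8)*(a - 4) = a^2 - 12*a + 32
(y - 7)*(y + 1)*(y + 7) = y^3 + y^2 - 49*y - 49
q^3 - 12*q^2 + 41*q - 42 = (q - 7)*(q - 3)*(q - 2)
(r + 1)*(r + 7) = r^2 + 8*r + 7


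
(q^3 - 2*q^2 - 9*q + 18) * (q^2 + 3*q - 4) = q^5 + q^4 - 19*q^3 - q^2 + 90*q - 72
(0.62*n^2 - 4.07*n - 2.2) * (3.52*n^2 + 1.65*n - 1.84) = 2.1824*n^4 - 13.3034*n^3 - 15.6003*n^2 + 3.8588*n + 4.048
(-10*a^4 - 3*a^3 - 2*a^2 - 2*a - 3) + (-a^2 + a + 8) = -10*a^4 - 3*a^3 - 3*a^2 - a + 5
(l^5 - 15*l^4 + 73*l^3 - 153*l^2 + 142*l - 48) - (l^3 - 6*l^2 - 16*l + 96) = l^5 - 15*l^4 + 72*l^3 - 147*l^2 + 158*l - 144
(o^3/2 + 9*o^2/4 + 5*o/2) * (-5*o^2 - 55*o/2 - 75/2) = -5*o^5/2 - 25*o^4 - 745*o^3/8 - 1225*o^2/8 - 375*o/4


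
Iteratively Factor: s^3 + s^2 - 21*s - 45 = (s + 3)*(s^2 - 2*s - 15) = (s - 5)*(s + 3)*(s + 3)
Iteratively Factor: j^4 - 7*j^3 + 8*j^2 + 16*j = (j - 4)*(j^3 - 3*j^2 - 4*j) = (j - 4)^2*(j^2 + j) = (j - 4)^2*(j + 1)*(j)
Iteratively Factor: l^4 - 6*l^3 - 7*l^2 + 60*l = (l + 3)*(l^3 - 9*l^2 + 20*l) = (l - 4)*(l + 3)*(l^2 - 5*l) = l*(l - 4)*(l + 3)*(l - 5)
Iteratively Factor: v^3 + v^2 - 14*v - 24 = (v + 2)*(v^2 - v - 12) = (v + 2)*(v + 3)*(v - 4)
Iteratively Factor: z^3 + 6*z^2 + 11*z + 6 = (z + 1)*(z^2 + 5*z + 6) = (z + 1)*(z + 3)*(z + 2)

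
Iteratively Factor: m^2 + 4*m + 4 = (m + 2)*(m + 2)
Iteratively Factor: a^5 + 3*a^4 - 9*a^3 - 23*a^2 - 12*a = (a + 4)*(a^4 - a^3 - 5*a^2 - 3*a) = (a + 1)*(a + 4)*(a^3 - 2*a^2 - 3*a) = a*(a + 1)*(a + 4)*(a^2 - 2*a - 3) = a*(a + 1)^2*(a + 4)*(a - 3)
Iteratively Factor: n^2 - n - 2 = (n - 2)*(n + 1)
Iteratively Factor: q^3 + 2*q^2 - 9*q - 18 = (q - 3)*(q^2 + 5*q + 6) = (q - 3)*(q + 2)*(q + 3)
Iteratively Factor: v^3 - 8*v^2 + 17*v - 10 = (v - 2)*(v^2 - 6*v + 5) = (v - 5)*(v - 2)*(v - 1)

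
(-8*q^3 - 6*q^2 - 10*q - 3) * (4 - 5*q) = 40*q^4 - 2*q^3 + 26*q^2 - 25*q - 12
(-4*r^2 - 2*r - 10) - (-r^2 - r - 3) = -3*r^2 - r - 7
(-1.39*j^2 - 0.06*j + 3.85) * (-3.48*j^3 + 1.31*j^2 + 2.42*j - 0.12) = 4.8372*j^5 - 1.6121*j^4 - 16.8404*j^3 + 5.0651*j^2 + 9.3242*j - 0.462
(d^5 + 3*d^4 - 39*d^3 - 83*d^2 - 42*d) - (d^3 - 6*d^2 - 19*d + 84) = d^5 + 3*d^4 - 40*d^3 - 77*d^2 - 23*d - 84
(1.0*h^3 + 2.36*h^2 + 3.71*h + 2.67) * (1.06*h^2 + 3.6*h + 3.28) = 1.06*h^5 + 6.1016*h^4 + 15.7086*h^3 + 23.927*h^2 + 21.7808*h + 8.7576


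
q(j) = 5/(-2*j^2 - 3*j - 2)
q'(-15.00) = 0.00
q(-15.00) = -0.01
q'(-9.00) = -0.00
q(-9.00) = -0.04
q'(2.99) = 0.09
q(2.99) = -0.17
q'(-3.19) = -0.30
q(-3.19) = -0.39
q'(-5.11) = -0.06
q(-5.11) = -0.13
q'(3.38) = 0.07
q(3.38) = -0.14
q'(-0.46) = 5.33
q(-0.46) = -4.79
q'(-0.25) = 5.29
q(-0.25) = -3.64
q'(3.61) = 0.06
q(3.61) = -0.13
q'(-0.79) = -1.04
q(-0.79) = -5.69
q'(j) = 5*(4*j + 3)/(-2*j^2 - 3*j - 2)^2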